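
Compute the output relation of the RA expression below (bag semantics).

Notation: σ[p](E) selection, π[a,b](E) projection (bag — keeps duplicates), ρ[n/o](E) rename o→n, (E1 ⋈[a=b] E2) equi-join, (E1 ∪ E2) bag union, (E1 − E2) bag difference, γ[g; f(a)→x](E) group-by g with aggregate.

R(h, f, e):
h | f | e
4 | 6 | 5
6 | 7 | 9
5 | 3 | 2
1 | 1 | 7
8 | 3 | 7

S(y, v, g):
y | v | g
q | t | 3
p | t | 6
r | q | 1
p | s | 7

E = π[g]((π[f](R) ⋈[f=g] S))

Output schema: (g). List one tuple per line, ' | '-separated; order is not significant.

Stepwise |·|:
  R → 5
  π[f](R) → 5
  S → 4
  (π[f](R) ⋈[f=g] S) → 5
  π[g]((π[f](R) ⋈[f=g] S)) → 5

== RESULT ==
g
1
3
3
6
7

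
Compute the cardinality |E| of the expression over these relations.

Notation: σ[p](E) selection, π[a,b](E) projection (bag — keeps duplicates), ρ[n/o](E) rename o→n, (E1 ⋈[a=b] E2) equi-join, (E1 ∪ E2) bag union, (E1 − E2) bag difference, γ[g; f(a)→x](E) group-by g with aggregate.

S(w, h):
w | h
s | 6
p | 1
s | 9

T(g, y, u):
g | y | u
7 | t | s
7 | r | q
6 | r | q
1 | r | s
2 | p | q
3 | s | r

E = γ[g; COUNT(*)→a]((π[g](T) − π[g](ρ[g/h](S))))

Row counts bottom-up:
  T → 6
  π[g](T) → 6
  S → 3
  ρ[g/h](S) → 3
  π[g](ρ[g/h](S)) → 3
  (π[g](T) − π[g](ρ[g/h](S))) → 4
  γ[g; COUNT(*)→a]((π[g](T) − π[g](ρ[g/h](S)))) → 3

|E| = 3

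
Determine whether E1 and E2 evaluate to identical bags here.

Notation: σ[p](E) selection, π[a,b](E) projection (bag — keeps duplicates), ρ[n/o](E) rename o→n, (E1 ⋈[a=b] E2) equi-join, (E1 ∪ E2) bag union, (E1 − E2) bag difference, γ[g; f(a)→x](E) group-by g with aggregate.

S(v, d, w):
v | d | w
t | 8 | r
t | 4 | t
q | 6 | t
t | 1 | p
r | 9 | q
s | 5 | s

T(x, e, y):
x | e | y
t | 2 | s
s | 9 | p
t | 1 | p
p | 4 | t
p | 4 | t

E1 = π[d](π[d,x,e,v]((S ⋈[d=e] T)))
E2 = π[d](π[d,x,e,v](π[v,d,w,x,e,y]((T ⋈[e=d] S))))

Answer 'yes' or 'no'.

E1 row counts bottom-up:
  S → 6
  T → 5
  (S ⋈[d=e] T) → 4
  π[d,x,e,v]((S ⋈[d=e] T)) → 4
  π[d](π[d,x,e,v]((S ⋈[d=e] T))) → 4
E2 row counts bottom-up:
  T → 5
  S → 6
  (T ⋈[e=d] S) → 4
  π[v,d,w,x,e,y]((T ⋈[e=d] S)) → 4
  π[d,x,e,v](π[v,d,w,x,e,y]((T ⋈[e=d] S))) → 4
  π[d](π[d,x,e,v](π[v,d,w,x,e,y]((T ⋈[e=d] S)))) → 4

E1 and E2 produce the same multiset:
d
1
4
4
9

yes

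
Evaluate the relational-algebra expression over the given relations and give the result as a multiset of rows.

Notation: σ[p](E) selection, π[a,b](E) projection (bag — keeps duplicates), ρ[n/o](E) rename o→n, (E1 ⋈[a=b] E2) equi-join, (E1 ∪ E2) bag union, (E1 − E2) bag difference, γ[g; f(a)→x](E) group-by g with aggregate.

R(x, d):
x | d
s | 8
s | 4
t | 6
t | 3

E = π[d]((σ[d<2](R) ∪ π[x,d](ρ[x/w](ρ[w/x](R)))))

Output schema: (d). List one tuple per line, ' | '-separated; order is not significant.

Subexpression sizes:
  R → 4
  σ[d<2](R) → 0
  R → 4
  ρ[w/x](R) → 4
  ρ[x/w](ρ[w/x](R)) → 4
  π[x,d](ρ[x/w](ρ[w/x](R))) → 4
  (σ[d<2](R) ∪ π[x,d](ρ[x/w](ρ[w/x](R)))) → 4
  π[d]((σ[d<2](R) ∪ π[x,d](ρ[x/w](ρ[w/x](R))))) → 4

== RESULT ==
d
3
4
6
8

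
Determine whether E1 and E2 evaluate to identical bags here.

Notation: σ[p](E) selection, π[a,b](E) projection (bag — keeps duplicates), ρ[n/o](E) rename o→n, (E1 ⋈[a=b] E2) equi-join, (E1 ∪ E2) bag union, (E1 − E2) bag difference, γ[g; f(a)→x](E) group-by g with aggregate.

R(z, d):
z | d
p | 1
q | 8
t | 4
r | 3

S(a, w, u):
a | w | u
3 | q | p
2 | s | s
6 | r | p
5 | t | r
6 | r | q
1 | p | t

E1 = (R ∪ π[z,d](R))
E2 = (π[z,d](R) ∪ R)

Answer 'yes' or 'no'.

E1 row counts bottom-up:
  R → 4
  R → 4
  π[z,d](R) → 4
  (R ∪ π[z,d](R)) → 8
E2 row counts bottom-up:
  R → 4
  π[z,d](R) → 4
  R → 4
  (π[z,d](R) ∪ R) → 8

E1 and E2 produce the same multiset:
z | d
p | 1
p | 1
q | 8
q | 8
r | 3
r | 3
t | 4
t | 4

yes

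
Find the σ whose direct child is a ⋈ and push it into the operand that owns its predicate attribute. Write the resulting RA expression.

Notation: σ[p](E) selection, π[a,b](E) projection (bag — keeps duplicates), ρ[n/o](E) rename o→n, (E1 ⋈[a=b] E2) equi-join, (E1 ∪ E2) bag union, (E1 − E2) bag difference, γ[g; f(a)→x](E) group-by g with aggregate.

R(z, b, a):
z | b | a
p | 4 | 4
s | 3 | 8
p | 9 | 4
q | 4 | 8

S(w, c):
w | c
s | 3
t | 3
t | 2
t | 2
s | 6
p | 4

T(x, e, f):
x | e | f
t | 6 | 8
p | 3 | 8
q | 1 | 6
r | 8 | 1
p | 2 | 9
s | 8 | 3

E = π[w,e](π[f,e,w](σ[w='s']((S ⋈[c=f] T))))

σ filters on w, owned by the left side.
E' = π[w,e](π[f,e,w]((σ[w='s'](S) ⋈[c=f] T)))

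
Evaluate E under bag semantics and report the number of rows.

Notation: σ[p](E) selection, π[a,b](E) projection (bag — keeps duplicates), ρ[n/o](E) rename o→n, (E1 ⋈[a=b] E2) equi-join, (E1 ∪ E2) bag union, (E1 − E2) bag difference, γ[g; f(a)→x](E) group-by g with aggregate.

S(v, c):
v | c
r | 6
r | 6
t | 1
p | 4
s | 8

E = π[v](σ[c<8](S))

Subexpression sizes:
  S → 5
  σ[c<8](S) → 4
  π[v](σ[c<8](S)) → 4

|E| = 4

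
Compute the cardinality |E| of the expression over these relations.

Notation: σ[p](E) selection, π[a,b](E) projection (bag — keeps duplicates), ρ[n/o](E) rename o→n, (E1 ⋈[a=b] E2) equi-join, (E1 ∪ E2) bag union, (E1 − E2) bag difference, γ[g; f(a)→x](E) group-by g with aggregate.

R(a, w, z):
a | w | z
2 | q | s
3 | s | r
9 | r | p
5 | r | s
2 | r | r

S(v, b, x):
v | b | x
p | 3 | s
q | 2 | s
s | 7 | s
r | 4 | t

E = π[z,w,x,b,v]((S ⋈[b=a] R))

Stepwise |·|:
  S → 4
  R → 5
  (S ⋈[b=a] R) → 3
  π[z,w,x,b,v]((S ⋈[b=a] R)) → 3

|E| = 3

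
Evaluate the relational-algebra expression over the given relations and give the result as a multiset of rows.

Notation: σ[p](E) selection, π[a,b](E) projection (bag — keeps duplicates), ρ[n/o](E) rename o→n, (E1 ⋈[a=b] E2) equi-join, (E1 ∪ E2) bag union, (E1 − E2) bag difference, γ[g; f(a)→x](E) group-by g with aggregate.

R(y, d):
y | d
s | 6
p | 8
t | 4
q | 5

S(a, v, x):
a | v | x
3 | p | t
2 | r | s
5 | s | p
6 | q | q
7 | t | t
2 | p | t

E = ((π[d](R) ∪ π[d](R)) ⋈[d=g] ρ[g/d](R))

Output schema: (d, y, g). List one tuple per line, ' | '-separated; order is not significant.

Subexpression sizes:
  R → 4
  π[d](R) → 4
  R → 4
  π[d](R) → 4
  (π[d](R) ∪ π[d](R)) → 8
  R → 4
  ρ[g/d](R) → 4
  ((π[d](R) ∪ π[d](R)) ⋈[d=g] ρ[g/d](R)) → 8

== RESULT ==
d | y | g
4 | t | 4
4 | t | 4
5 | q | 5
5 | q | 5
6 | s | 6
6 | s | 6
8 | p | 8
8 | p | 8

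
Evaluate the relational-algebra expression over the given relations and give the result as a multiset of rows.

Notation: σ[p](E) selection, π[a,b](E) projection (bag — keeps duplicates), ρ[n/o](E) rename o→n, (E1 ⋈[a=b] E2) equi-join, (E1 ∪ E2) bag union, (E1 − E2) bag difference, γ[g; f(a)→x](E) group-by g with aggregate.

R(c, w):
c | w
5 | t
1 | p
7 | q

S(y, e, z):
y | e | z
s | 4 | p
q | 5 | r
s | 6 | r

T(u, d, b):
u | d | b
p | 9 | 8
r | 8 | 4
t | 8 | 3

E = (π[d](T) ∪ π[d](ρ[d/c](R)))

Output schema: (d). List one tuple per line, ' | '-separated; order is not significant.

Subexpression sizes:
  T → 3
  π[d](T) → 3
  R → 3
  ρ[d/c](R) → 3
  π[d](ρ[d/c](R)) → 3
  (π[d](T) ∪ π[d](ρ[d/c](R))) → 6

== RESULT ==
d
1
5
7
8
8
9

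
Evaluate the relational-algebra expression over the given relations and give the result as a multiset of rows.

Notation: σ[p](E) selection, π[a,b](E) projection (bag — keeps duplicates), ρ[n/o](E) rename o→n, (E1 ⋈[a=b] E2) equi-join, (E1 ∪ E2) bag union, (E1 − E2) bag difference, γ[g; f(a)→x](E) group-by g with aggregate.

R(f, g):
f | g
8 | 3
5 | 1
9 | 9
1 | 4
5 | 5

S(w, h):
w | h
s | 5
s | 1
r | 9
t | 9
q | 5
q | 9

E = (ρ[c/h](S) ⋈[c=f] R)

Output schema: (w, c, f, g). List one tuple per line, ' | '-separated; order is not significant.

Per-node cardinality:
  S → 6
  ρ[c/h](S) → 6
  R → 5
  (ρ[c/h](S) ⋈[c=f] R) → 8

== RESULT ==
w | c | f | g
q | 5 | 5 | 1
q | 5 | 5 | 5
q | 9 | 9 | 9
r | 9 | 9 | 9
s | 1 | 1 | 4
s | 5 | 5 | 1
s | 5 | 5 | 5
t | 9 | 9 | 9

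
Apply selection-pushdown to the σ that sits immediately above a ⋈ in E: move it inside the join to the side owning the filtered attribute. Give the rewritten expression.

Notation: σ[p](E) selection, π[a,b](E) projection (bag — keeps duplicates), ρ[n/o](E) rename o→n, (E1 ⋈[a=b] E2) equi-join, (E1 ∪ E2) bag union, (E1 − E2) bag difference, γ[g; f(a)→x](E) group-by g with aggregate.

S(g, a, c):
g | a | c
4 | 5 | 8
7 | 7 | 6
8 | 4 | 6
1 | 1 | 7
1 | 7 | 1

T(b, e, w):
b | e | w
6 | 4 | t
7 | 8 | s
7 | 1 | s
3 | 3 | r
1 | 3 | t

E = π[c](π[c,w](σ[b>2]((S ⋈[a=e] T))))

σ filters on b, owned by the right side.
E' = π[c](π[c,w]((S ⋈[a=e] σ[b>2](T))))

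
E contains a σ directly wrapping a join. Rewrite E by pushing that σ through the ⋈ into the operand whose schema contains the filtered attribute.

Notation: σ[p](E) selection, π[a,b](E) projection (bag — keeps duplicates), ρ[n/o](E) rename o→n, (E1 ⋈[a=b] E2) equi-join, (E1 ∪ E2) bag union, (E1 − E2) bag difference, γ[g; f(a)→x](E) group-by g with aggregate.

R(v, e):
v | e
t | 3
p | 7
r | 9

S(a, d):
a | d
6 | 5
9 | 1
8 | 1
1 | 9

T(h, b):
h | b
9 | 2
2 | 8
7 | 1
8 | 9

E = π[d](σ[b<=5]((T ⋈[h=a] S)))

σ filters on b, owned by the left side.
E' = π[d]((σ[b<=5](T) ⋈[h=a] S))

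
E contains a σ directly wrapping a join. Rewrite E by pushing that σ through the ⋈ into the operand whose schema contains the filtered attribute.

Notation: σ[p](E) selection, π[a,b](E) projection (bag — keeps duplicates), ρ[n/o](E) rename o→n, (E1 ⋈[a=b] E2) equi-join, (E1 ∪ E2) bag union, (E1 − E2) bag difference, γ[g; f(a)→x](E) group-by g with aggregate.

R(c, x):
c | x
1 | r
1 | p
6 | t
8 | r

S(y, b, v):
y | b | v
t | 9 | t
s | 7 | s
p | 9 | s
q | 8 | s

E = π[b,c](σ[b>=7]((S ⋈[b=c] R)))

σ filters on b, owned by the left side.
E' = π[b,c]((σ[b>=7](S) ⋈[b=c] R))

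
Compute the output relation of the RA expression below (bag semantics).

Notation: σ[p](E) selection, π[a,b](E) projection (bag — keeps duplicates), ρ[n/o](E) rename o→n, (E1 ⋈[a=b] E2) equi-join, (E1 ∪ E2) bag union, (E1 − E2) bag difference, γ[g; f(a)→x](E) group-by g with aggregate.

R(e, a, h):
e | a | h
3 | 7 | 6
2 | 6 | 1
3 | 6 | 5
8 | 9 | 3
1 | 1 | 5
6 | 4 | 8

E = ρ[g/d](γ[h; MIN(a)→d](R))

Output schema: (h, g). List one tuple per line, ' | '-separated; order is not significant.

Row counts bottom-up:
  R → 6
  γ[h; MIN(a)→d](R) → 5
  ρ[g/d](γ[h; MIN(a)→d](R)) → 5

== RESULT ==
h | g
1 | 6
3 | 9
5 | 1
6 | 7
8 | 4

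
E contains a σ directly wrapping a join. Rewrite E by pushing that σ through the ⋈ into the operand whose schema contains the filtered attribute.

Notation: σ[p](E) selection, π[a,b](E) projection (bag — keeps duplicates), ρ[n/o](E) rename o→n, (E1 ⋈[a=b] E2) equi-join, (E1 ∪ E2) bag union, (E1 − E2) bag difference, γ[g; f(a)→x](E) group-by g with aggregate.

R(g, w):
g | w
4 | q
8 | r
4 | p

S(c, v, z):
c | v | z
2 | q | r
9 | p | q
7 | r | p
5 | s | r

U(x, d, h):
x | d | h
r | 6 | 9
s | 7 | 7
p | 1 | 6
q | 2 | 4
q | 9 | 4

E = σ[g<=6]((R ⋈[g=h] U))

σ filters on g, owned by the left side.
E' = (σ[g<=6](R) ⋈[g=h] U)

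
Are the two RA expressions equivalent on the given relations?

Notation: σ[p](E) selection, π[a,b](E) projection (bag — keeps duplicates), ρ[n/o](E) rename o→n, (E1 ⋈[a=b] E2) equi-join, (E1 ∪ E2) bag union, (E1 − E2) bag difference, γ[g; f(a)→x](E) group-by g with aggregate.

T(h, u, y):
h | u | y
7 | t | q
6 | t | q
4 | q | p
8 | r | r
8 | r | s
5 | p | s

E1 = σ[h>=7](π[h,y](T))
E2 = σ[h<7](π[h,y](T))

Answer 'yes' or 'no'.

E1 per-node cardinality:
  T → 6
  π[h,y](T) → 6
  σ[h>=7](π[h,y](T)) → 3
E2 per-node cardinality:
  T → 6
  π[h,y](T) → 6
  σ[h<7](π[h,y](T)) → 3

E1 result:
h | y
7 | q
8 | r
8 | s
E2 result:
h | y
4 | p
5 | s
6 | q
Witness: (5, 's') appears 0× in E1 but 1× in E2.

no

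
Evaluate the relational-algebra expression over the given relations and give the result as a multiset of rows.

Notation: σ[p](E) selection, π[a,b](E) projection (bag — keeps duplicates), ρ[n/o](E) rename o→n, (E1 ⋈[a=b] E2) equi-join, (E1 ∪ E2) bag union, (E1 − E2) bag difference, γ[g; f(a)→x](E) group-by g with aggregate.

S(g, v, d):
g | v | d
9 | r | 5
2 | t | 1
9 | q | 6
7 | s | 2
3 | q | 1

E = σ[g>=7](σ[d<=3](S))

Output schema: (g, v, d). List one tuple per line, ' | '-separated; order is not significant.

Per-node cardinality:
  S → 5
  σ[d<=3](S) → 3
  σ[g>=7](σ[d<=3](S)) → 1

== RESULT ==
g | v | d
7 | s | 2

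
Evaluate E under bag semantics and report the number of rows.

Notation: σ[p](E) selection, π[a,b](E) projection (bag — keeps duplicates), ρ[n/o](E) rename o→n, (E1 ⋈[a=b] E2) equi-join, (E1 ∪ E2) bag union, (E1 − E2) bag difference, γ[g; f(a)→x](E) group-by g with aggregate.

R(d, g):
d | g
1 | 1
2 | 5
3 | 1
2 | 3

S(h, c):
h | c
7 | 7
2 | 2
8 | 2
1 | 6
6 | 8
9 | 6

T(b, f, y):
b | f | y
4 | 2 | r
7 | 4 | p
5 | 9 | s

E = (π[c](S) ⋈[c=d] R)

Stepwise |·|:
  S → 6
  π[c](S) → 6
  R → 4
  (π[c](S) ⋈[c=d] R) → 4

|E| = 4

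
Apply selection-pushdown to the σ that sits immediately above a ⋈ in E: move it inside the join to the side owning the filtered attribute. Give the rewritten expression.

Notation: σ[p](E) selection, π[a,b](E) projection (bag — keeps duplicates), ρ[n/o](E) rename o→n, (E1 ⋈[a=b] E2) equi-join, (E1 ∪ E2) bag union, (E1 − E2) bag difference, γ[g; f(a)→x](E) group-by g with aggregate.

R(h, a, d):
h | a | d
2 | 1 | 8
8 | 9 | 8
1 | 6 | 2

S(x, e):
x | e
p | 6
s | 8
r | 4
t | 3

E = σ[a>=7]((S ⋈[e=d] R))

σ filters on a, owned by the right side.
E' = (S ⋈[e=d] σ[a>=7](R))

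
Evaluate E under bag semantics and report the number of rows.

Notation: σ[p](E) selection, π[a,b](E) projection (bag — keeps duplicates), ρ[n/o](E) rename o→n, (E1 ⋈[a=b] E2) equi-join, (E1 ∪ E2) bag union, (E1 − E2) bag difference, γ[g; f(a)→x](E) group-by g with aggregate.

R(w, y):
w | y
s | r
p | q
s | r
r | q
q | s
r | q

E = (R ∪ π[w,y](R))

Row counts bottom-up:
  R → 6
  R → 6
  π[w,y](R) → 6
  (R ∪ π[w,y](R)) → 12

|E| = 12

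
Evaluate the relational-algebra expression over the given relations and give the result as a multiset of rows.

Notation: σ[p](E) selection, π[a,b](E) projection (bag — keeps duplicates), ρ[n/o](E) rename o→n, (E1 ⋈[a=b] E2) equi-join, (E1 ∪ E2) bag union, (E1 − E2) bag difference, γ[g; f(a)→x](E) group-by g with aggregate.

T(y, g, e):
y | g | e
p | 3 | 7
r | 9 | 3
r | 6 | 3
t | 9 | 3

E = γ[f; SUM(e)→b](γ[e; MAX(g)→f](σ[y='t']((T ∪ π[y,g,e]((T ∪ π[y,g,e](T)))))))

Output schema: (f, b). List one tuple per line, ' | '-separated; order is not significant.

Subexpression sizes:
  T → 4
  T → 4
  T → 4
  π[y,g,e](T) → 4
  (T ∪ π[y,g,e](T)) → 8
  π[y,g,e]((T ∪ π[y,g,e](T))) → 8
  (T ∪ π[y,g,e]((T ∪ π[y,g,e](T)))) → 12
  σ[y='t']((T ∪ π[y,g,e]((T ∪ π[y,g,e](T))))) → 3
  γ[e; MAX(g)→f](σ[y='t']((T ∪ π[y,g,e]((T ∪ π[y,g,e](T)))))) → 1
  γ[f; SUM(e)→b](γ[e; MAX(g)→f](σ[y='t']((T ∪ π[y,g,e]((T ∪ π[y,g,e](T))))))) → 1

== RESULT ==
f | b
9 | 3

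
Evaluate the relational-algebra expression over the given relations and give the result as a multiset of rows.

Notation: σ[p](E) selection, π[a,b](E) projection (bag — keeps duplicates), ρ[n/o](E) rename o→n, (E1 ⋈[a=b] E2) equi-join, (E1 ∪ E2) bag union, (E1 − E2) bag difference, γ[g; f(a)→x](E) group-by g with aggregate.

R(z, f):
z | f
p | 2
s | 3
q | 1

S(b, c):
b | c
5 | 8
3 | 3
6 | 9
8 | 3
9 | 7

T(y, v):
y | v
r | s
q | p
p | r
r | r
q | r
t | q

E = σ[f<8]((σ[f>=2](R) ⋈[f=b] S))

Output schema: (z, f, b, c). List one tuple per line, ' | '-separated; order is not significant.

Row counts bottom-up:
  R → 3
  σ[f>=2](R) → 2
  S → 5
  (σ[f>=2](R) ⋈[f=b] S) → 1
  σ[f<8]((σ[f>=2](R) ⋈[f=b] S)) → 1

== RESULT ==
z | f | b | c
s | 3 | 3 | 3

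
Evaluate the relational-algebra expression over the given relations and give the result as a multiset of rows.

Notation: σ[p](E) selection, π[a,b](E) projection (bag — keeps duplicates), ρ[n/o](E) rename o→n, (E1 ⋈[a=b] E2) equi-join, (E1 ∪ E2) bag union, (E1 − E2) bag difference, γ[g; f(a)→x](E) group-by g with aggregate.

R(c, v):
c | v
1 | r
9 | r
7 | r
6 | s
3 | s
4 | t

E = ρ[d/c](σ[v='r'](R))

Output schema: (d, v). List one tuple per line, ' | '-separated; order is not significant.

Per-node cardinality:
  R → 6
  σ[v='r'](R) → 3
  ρ[d/c](σ[v='r'](R)) → 3

== RESULT ==
d | v
1 | r
7 | r
9 | r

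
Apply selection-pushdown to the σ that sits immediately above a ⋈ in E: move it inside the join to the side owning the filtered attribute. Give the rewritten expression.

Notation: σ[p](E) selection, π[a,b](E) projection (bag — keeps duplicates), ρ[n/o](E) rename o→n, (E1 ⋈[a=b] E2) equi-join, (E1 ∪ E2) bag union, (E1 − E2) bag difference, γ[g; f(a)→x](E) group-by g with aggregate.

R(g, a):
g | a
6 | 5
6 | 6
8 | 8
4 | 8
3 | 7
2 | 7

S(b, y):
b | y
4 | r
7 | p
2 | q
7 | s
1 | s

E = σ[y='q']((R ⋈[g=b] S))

σ filters on y, owned by the right side.
E' = (R ⋈[g=b] σ[y='q'](S))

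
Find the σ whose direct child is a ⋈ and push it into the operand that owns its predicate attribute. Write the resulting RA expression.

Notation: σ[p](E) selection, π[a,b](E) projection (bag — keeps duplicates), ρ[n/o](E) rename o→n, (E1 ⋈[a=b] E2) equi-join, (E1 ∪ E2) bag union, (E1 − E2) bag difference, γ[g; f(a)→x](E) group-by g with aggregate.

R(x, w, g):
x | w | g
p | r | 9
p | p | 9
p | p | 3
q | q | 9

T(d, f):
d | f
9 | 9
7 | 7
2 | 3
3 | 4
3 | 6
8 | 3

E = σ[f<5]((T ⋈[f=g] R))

σ filters on f, owned by the left side.
E' = (σ[f<5](T) ⋈[f=g] R)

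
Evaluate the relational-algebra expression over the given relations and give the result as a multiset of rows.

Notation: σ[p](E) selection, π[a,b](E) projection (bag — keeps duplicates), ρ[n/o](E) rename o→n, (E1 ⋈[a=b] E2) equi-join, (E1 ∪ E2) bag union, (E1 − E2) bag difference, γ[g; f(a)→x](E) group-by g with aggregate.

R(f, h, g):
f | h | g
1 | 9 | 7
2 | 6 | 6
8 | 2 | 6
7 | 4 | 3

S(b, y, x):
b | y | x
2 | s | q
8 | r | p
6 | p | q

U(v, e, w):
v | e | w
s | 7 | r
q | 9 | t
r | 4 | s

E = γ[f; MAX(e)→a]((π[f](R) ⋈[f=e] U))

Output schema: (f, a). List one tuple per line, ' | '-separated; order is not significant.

Subexpression sizes:
  R → 4
  π[f](R) → 4
  U → 3
  (π[f](R) ⋈[f=e] U) → 1
  γ[f; MAX(e)→a]((π[f](R) ⋈[f=e] U)) → 1

== RESULT ==
f | a
7 | 7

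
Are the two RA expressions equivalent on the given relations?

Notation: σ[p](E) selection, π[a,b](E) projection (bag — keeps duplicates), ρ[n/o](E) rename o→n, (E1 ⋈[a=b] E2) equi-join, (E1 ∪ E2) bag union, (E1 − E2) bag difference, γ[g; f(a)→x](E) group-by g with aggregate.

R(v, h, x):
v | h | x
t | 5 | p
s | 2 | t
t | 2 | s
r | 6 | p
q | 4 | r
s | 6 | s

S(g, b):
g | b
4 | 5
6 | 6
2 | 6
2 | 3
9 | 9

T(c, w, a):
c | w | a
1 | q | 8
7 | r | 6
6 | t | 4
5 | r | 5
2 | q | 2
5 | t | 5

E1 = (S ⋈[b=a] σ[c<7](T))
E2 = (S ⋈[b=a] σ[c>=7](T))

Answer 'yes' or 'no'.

E1 subexpression sizes:
  S → 5
  T → 6
  σ[c<7](T) → 5
  (S ⋈[b=a] σ[c<7](T)) → 2
E2 subexpression sizes:
  S → 5
  T → 6
  σ[c>=7](T) → 1
  (S ⋈[b=a] σ[c>=7](T)) → 2

E1 result:
g | b | c | w | a
4 | 5 | 5 | r | 5
4 | 5 | 5 | t | 5
E2 result:
g | b | c | w | a
2 | 6 | 7 | r | 6
6 | 6 | 7 | r | 6
Witness: (6, 6, 7, 'r', 6) appears 0× in E1 but 1× in E2.

no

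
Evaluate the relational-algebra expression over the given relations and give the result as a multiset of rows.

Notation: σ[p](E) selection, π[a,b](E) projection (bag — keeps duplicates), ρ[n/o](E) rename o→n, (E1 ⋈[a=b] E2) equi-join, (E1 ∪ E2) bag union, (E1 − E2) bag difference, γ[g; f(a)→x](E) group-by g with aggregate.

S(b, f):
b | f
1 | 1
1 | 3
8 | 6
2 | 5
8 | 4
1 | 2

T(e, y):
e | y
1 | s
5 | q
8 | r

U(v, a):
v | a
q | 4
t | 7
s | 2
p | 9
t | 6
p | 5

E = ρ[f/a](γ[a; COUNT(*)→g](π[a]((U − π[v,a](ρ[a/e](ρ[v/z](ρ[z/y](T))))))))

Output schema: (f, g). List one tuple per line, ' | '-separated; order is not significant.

Row counts bottom-up:
  U → 6
  T → 3
  ρ[z/y](T) → 3
  ρ[v/z](ρ[z/y](T)) → 3
  ρ[a/e](ρ[v/z](ρ[z/y](T))) → 3
  π[v,a](ρ[a/e](ρ[v/z](ρ[z/y](T)))) → 3
  (U − π[v,a](ρ[a/e](ρ[v/z](ρ[z/y](T))))) → 6
  π[a]((U − π[v,a](ρ[a/e](ρ[v/z](ρ[z/y](T)))))) → 6
  γ[a; COUNT(*)→g](π[a]((U − π[v,a](ρ[a/e](ρ[v/z](ρ[z/y](T))))))) → 6
  ρ[f/a](γ[a; COUNT(*)→g](π[a]((U − π[v,a](ρ[a/e](ρ[v/z](ρ[z/y](T)))))))) → 6

== RESULT ==
f | g
2 | 1
4 | 1
5 | 1
6 | 1
7 | 1
9 | 1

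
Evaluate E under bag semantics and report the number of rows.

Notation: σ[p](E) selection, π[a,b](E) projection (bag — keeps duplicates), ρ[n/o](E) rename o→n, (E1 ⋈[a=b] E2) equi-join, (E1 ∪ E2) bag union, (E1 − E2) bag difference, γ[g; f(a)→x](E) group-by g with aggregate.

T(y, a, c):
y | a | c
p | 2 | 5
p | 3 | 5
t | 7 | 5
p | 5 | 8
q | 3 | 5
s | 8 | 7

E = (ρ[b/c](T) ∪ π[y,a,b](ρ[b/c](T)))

Row counts bottom-up:
  T → 6
  ρ[b/c](T) → 6
  T → 6
  ρ[b/c](T) → 6
  π[y,a,b](ρ[b/c](T)) → 6
  (ρ[b/c](T) ∪ π[y,a,b](ρ[b/c](T))) → 12

|E| = 12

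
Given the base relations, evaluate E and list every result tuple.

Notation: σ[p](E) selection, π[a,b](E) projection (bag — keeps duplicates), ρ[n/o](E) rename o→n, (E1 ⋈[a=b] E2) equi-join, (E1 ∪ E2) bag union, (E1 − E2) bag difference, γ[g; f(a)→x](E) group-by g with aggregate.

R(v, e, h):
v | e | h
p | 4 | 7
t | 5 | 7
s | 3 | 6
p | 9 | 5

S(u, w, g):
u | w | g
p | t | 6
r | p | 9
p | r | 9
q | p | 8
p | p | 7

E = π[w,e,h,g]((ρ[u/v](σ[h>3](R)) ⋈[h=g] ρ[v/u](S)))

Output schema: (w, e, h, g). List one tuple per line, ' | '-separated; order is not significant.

Row counts bottom-up:
  R → 4
  σ[h>3](R) → 4
  ρ[u/v](σ[h>3](R)) → 4
  S → 5
  ρ[v/u](S) → 5
  (ρ[u/v](σ[h>3](R)) ⋈[h=g] ρ[v/u](S)) → 3
  π[w,e,h,g]((ρ[u/v](σ[h>3](R)) ⋈[h=g] ρ[v/u](S))) → 3

== RESULT ==
w | e | h | g
p | 4 | 7 | 7
p | 5 | 7 | 7
t | 3 | 6 | 6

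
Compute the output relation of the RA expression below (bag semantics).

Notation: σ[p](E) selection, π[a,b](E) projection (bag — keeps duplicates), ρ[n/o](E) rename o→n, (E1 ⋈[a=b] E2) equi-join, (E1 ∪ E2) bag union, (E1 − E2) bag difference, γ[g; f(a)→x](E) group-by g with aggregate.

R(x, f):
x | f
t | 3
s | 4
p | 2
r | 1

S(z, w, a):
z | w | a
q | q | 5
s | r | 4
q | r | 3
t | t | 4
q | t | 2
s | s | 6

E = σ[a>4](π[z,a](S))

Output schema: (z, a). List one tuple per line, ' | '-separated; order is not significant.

Stepwise |·|:
  S → 6
  π[z,a](S) → 6
  σ[a>4](π[z,a](S)) → 2

== RESULT ==
z | a
q | 5
s | 6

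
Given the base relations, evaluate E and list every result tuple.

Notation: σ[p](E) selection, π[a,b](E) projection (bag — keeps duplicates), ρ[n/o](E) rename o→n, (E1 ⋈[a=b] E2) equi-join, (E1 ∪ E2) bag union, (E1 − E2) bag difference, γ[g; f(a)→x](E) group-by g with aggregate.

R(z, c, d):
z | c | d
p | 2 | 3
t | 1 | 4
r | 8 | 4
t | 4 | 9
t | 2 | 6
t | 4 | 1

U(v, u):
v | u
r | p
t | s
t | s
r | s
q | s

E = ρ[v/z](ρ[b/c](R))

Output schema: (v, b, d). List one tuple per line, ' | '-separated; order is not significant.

Row counts bottom-up:
  R → 6
  ρ[b/c](R) → 6
  ρ[v/z](ρ[b/c](R)) → 6

== RESULT ==
v | b | d
p | 2 | 3
r | 8 | 4
t | 1 | 4
t | 2 | 6
t | 4 | 1
t | 4 | 9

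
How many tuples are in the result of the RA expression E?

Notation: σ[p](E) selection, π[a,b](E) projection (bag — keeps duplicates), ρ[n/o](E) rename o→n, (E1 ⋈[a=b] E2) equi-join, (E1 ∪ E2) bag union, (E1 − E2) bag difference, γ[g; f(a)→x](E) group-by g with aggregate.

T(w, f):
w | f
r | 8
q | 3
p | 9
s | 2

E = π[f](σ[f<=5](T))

Stepwise |·|:
  T → 4
  σ[f<=5](T) → 2
  π[f](σ[f<=5](T)) → 2

|E| = 2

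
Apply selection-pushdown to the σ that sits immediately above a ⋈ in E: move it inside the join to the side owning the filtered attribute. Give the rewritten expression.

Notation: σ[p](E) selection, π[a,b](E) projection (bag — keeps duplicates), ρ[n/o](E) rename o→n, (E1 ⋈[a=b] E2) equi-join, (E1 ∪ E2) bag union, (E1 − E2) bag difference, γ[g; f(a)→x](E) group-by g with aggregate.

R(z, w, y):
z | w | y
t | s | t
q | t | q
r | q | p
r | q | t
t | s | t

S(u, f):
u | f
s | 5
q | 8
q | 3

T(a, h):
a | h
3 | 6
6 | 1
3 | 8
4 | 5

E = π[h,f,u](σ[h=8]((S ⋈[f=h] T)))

σ filters on h, owned by the right side.
E' = π[h,f,u]((S ⋈[f=h] σ[h=8](T)))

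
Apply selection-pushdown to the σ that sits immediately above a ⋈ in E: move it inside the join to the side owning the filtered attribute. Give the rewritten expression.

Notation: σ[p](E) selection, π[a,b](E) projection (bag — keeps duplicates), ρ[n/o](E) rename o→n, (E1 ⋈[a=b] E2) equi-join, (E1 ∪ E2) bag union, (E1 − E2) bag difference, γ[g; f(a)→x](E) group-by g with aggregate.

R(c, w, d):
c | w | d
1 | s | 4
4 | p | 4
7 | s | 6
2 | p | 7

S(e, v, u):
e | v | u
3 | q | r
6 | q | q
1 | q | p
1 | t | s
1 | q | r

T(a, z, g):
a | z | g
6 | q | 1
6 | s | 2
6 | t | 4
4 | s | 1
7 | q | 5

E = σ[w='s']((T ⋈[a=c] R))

σ filters on w, owned by the right side.
E' = (T ⋈[a=c] σ[w='s'](R))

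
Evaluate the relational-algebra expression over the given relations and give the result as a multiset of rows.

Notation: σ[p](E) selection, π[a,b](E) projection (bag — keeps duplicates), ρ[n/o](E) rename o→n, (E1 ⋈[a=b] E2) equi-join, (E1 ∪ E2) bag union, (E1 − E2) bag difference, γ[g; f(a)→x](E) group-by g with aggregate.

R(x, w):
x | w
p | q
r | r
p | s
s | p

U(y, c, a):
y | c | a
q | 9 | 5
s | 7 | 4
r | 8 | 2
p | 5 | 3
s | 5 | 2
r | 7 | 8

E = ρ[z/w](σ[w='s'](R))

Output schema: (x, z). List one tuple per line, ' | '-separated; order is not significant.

Subexpression sizes:
  R → 4
  σ[w='s'](R) → 1
  ρ[z/w](σ[w='s'](R)) → 1

== RESULT ==
x | z
p | s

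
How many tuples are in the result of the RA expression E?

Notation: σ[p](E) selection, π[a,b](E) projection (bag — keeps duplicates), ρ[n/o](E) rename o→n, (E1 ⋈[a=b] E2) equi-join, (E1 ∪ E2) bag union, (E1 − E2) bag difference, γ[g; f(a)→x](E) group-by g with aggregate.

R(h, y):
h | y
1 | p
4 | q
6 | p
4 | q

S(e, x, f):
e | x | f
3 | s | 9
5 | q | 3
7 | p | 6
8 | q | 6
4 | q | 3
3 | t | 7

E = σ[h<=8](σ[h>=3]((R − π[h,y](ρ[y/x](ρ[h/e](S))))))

Stepwise |·|:
  R → 4
  S → 6
  ρ[h/e](S) → 6
  ρ[y/x](ρ[h/e](S)) → 6
  π[h,y](ρ[y/x](ρ[h/e](S))) → 6
  (R − π[h,y](ρ[y/x](ρ[h/e](S)))) → 3
  σ[h>=3]((R − π[h,y](ρ[y/x](ρ[h/e](S))))) → 2
  σ[h<=8](σ[h>=3]((R − π[h,y](ρ[y/x](ρ[h/e](S)))))) → 2

|E| = 2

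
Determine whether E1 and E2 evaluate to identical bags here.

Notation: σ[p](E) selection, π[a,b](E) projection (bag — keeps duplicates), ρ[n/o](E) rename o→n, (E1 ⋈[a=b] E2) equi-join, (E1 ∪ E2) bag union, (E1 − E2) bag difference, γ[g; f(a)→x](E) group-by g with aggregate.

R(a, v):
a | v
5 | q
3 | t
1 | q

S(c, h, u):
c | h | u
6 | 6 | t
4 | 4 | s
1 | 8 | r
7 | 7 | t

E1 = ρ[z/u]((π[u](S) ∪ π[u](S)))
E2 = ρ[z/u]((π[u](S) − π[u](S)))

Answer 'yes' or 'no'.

E1 stepwise |·|:
  S → 4
  π[u](S) → 4
  S → 4
  π[u](S) → 4
  (π[u](S) ∪ π[u](S)) → 8
  ρ[z/u]((π[u](S) ∪ π[u](S))) → 8
E2 stepwise |·|:
  S → 4
  π[u](S) → 4
  S → 4
  π[u](S) → 4
  (π[u](S) − π[u](S)) → 0
  ρ[z/u]((π[u](S) − π[u](S))) → 0

E1 result:
z
r
r
s
s
t
t
t
t
E2 result:
z
(0 rows)
Witness: ('t',) appears 4× in E1 but 0× in E2.

no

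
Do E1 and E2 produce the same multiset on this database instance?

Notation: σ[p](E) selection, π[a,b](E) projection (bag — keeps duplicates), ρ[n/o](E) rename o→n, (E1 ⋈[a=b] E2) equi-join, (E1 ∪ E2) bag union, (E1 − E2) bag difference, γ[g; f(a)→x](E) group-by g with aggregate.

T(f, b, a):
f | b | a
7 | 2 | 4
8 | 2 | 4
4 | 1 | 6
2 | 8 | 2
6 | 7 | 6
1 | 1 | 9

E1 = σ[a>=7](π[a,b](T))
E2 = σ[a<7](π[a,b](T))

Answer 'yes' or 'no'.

E1 per-node cardinality:
  T → 6
  π[a,b](T) → 6
  σ[a>=7](π[a,b](T)) → 1
E2 per-node cardinality:
  T → 6
  π[a,b](T) → 6
  σ[a<7](π[a,b](T)) → 5

E1 result:
a | b
9 | 1
E2 result:
a | b
2 | 8
4 | 2
4 | 2
6 | 1
6 | 7
Witness: (6, 7) appears 0× in E1 but 1× in E2.

no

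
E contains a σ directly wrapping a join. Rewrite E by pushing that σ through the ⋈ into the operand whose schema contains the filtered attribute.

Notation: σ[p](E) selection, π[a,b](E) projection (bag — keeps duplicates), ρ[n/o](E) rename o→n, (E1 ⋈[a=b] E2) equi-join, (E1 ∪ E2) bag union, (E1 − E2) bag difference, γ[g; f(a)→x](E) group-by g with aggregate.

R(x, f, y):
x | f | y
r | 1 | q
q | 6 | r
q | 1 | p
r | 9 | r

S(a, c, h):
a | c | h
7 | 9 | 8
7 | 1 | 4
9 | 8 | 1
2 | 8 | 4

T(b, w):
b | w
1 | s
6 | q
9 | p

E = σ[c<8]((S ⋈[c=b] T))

σ filters on c, owned by the left side.
E' = (σ[c<8](S) ⋈[c=b] T)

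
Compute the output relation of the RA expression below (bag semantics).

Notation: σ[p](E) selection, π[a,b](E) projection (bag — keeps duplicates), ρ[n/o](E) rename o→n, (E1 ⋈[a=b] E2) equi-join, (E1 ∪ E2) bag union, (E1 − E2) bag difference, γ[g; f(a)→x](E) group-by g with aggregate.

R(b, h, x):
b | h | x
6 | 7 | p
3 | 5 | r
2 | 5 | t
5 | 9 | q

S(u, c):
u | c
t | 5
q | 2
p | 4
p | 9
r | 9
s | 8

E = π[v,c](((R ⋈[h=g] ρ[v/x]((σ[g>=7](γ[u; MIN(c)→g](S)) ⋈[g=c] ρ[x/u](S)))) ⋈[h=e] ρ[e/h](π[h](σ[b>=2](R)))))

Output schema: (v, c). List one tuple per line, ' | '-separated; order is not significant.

Row counts bottom-up:
  R → 4
  S → 6
  γ[u; MIN(c)→g](S) → 5
  σ[g>=7](γ[u; MIN(c)→g](S)) → 2
  S → 6
  ρ[x/u](S) → 6
  (σ[g>=7](γ[u; MIN(c)→g](S)) ⋈[g=c] ρ[x/u](S)) → 3
  ρ[v/x]((σ[g>=7](γ[u; MIN(c)→g](S)) ⋈[g=c] ρ[x/u](S))) → 3
  (R ⋈[h=g] ρ[v/x]((σ[g>=7](γ[u; MIN(c)→g](S)) ⋈[g=c] ρ[x/u](S)))) → 2
  R → 4
  σ[b>=2](R) → 4
  π[h](σ[b>=2](R)) → 4
  ρ[e/h](π[h](σ[b>=2](R))) → 4
  ((R ⋈[h=g] ρ[v/x]((σ[g>=7](γ[u; MIN(c)→g](S)) ⋈[g=c] ρ[x/u](S)))) ⋈[h=e] ρ[e/h](π[h](σ[b>=2](R)))) → 2
  π[v,c](((R ⋈[h=g] ρ[v/x]((σ[g>=7](γ[u; MIN(c)→g](S)) ⋈[g=c] ρ[x/u](S)))) ⋈[h=e] ρ[e/h](π[h](σ[b>=2](R))))) → 2

== RESULT ==
v | c
p | 9
r | 9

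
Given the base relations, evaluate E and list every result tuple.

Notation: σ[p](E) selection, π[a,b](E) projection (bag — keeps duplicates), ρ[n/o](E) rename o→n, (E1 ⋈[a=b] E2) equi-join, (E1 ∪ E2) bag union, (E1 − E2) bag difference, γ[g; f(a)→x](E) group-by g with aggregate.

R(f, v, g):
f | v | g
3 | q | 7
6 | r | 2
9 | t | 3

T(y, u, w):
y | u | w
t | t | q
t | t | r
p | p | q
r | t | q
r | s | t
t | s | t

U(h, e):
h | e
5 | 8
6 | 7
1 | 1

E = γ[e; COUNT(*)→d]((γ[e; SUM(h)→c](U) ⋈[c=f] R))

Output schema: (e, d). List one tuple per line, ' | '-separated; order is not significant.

Per-node cardinality:
  U → 3
  γ[e; SUM(h)→c](U) → 3
  R → 3
  (γ[e; SUM(h)→c](U) ⋈[c=f] R) → 1
  γ[e; COUNT(*)→d]((γ[e; SUM(h)→c](U) ⋈[c=f] R)) → 1

== RESULT ==
e | d
7 | 1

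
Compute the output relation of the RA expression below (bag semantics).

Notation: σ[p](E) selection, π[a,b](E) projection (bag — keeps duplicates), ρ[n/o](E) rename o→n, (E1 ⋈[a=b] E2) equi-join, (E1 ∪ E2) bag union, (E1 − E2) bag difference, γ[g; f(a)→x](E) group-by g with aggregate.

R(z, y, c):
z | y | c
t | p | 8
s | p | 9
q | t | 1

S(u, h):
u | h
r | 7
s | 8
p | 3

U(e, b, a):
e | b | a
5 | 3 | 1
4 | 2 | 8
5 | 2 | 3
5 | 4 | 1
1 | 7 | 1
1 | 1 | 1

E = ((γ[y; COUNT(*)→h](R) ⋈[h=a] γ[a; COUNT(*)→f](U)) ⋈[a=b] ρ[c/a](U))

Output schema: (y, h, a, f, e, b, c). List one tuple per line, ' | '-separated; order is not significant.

Stepwise |·|:
  R → 3
  γ[y; COUNT(*)→h](R) → 2
  U → 6
  γ[a; COUNT(*)→f](U) → 3
  (γ[y; COUNT(*)→h](R) ⋈[h=a] γ[a; COUNT(*)→f](U)) → 1
  U → 6
  ρ[c/a](U) → 6
  ((γ[y; COUNT(*)→h](R) ⋈[h=a] γ[a; COUNT(*)→f](U)) ⋈[a=b] ρ[c/a](U)) → 1

== RESULT ==
y | h | a | f | e | b | c
t | 1 | 1 | 4 | 1 | 1 | 1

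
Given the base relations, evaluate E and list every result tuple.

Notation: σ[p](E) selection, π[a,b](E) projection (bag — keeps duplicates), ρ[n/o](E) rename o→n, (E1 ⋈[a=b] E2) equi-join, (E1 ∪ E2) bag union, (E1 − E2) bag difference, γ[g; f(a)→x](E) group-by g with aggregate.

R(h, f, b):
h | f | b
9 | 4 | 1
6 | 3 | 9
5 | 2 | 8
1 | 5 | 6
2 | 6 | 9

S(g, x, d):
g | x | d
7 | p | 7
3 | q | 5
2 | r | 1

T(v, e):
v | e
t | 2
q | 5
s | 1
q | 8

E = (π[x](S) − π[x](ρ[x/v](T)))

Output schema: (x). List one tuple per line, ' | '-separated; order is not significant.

Per-node cardinality:
  S → 3
  π[x](S) → 3
  T → 4
  ρ[x/v](T) → 4
  π[x](ρ[x/v](T)) → 4
  (π[x](S) − π[x](ρ[x/v](T))) → 2

== RESULT ==
x
p
r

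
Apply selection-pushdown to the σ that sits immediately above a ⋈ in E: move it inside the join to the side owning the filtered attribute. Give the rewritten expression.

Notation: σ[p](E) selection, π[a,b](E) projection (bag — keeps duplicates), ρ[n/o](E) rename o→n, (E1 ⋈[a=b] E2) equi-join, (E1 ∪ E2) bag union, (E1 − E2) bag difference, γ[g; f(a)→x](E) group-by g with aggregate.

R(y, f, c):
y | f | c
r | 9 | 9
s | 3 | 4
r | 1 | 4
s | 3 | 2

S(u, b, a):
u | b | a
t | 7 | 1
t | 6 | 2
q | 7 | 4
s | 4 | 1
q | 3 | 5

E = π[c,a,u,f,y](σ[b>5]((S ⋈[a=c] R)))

σ filters on b, owned by the left side.
E' = π[c,a,u,f,y]((σ[b>5](S) ⋈[a=c] R))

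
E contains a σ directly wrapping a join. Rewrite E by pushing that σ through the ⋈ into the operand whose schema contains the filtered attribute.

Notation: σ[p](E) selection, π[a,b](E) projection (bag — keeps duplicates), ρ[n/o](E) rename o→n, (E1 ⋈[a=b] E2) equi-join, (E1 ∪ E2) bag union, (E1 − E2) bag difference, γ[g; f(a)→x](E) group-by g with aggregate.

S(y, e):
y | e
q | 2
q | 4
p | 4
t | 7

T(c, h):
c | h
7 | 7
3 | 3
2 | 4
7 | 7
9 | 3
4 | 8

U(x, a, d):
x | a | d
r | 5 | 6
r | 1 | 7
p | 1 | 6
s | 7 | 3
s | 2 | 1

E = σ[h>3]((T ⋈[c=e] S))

σ filters on h, owned by the left side.
E' = (σ[h>3](T) ⋈[c=e] S)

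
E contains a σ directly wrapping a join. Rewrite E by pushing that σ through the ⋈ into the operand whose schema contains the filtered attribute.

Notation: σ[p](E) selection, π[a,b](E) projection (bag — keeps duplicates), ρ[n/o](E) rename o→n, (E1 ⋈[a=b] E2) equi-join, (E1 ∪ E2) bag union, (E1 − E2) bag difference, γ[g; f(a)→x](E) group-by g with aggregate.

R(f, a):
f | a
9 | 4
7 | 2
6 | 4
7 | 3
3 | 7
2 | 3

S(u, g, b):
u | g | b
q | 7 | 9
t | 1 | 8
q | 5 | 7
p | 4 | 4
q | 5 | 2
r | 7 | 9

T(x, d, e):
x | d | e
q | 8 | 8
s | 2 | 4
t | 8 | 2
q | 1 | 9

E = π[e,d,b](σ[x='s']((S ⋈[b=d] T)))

σ filters on x, owned by the right side.
E' = π[e,d,b]((S ⋈[b=d] σ[x='s'](T)))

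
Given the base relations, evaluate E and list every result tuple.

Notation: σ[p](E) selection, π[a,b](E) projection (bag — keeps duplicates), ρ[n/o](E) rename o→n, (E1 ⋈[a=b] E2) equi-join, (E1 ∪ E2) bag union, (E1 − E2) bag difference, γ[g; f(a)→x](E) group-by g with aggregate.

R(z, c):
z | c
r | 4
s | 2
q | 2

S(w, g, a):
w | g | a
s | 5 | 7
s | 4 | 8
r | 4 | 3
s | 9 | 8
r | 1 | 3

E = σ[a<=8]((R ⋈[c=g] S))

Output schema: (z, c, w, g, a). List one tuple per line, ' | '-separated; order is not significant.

Row counts bottom-up:
  R → 3
  S → 5
  (R ⋈[c=g] S) → 2
  σ[a<=8]((R ⋈[c=g] S)) → 2

== RESULT ==
z | c | w | g | a
r | 4 | r | 4 | 3
r | 4 | s | 4 | 8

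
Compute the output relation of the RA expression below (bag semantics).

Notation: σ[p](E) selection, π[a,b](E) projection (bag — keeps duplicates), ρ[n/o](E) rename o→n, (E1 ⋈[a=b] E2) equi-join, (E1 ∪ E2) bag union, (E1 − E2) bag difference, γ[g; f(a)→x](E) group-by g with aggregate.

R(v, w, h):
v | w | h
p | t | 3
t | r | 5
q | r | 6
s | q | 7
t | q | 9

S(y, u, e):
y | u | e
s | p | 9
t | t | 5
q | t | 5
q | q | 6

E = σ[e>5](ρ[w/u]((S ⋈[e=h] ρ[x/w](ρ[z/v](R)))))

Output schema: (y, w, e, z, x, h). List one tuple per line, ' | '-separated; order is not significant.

Subexpression sizes:
  S → 4
  R → 5
  ρ[z/v](R) → 5
  ρ[x/w](ρ[z/v](R)) → 5
  (S ⋈[e=h] ρ[x/w](ρ[z/v](R))) → 4
  ρ[w/u]((S ⋈[e=h] ρ[x/w](ρ[z/v](R)))) → 4
  σ[e>5](ρ[w/u]((S ⋈[e=h] ρ[x/w](ρ[z/v](R))))) → 2

== RESULT ==
y | w | e | z | x | h
q | q | 6 | q | r | 6
s | p | 9 | t | q | 9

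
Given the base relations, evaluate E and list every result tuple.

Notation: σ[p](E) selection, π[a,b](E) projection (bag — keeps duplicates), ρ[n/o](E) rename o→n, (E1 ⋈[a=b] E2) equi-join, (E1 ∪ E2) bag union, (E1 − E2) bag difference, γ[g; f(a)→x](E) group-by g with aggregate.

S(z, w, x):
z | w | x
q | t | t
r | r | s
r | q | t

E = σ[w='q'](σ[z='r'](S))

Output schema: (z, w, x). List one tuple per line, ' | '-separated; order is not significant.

Per-node cardinality:
  S → 3
  σ[z='r'](S) → 2
  σ[w='q'](σ[z='r'](S)) → 1

== RESULT ==
z | w | x
r | q | t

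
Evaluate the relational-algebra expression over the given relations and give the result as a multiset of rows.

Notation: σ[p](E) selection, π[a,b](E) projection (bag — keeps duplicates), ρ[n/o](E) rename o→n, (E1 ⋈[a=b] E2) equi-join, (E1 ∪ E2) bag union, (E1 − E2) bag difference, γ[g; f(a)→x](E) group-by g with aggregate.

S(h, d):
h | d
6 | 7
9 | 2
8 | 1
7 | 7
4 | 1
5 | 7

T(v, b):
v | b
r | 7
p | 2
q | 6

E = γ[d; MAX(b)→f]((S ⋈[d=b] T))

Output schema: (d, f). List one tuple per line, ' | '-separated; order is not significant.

Stepwise |·|:
  S → 6
  T → 3
  (S ⋈[d=b] T) → 4
  γ[d; MAX(b)→f]((S ⋈[d=b] T)) → 2

== RESULT ==
d | f
2 | 2
7 | 7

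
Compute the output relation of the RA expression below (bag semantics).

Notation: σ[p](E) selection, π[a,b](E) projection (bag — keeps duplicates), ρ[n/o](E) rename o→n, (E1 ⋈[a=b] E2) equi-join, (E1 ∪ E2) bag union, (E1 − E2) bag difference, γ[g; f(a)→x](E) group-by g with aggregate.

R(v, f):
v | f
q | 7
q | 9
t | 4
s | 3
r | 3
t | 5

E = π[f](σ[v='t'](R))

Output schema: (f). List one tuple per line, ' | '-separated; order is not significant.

Subexpression sizes:
  R → 6
  σ[v='t'](R) → 2
  π[f](σ[v='t'](R)) → 2

== RESULT ==
f
4
5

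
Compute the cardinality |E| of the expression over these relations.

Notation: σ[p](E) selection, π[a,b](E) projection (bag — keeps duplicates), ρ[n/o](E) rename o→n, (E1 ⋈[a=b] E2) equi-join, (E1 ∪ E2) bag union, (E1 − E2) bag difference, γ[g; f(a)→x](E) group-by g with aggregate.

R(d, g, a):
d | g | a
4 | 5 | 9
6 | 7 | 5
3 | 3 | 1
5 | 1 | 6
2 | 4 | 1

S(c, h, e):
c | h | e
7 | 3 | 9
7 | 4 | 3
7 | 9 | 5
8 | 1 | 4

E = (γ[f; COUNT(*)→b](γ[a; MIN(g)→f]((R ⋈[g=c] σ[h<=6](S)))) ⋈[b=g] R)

Per-node cardinality:
  R → 5
  S → 4
  σ[h<=6](S) → 3
  (R ⋈[g=c] σ[h<=6](S)) → 2
  γ[a; MIN(g)→f]((R ⋈[g=c] σ[h<=6](S))) → 1
  γ[f; COUNT(*)→b](γ[a; MIN(g)→f]((R ⋈[g=c] σ[h<=6](S)))) → 1
  R → 5
  (γ[f; COUNT(*)→b](γ[a; MIN(g)→f]((R ⋈[g=c] σ[h<=6](S)))) ⋈[b=g] R) → 1

|E| = 1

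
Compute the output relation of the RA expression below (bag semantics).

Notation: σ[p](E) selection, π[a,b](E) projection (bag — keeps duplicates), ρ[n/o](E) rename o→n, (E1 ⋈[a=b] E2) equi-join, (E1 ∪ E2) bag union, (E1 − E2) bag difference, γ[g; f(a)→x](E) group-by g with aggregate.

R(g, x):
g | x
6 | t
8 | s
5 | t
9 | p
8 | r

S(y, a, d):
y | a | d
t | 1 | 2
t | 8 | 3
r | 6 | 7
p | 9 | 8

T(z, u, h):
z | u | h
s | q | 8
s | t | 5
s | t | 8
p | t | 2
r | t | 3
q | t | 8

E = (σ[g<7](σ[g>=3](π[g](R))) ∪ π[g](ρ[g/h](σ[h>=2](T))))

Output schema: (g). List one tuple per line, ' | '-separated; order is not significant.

Subexpression sizes:
  R → 5
  π[g](R) → 5
  σ[g>=3](π[g](R)) → 5
  σ[g<7](σ[g>=3](π[g](R))) → 2
  T → 6
  σ[h>=2](T) → 6
  ρ[g/h](σ[h>=2](T)) → 6
  π[g](ρ[g/h](σ[h>=2](T))) → 6
  (σ[g<7](σ[g>=3](π[g](R))) ∪ π[g](ρ[g/h](σ[h>=2](T)))) → 8

== RESULT ==
g
2
3
5
5
6
8
8
8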